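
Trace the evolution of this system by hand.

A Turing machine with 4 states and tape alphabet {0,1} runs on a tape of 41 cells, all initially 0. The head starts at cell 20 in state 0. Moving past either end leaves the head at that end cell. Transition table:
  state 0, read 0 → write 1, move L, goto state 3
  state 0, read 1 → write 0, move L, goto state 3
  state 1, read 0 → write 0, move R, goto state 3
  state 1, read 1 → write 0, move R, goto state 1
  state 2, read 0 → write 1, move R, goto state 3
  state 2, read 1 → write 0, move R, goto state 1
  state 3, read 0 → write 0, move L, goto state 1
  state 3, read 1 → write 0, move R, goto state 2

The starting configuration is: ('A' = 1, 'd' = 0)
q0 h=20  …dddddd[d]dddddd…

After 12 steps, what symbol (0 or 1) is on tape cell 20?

[0] q0 h=20  …dddddd[d]dddddd…
[1] q3 h=19  …dddddd[d]Addddd…
[2] q1 h=18  …dddddd[d]dAdddd…
[3] q3 h=19  …dddddd[d]Addddd…
[4] q1 h=18  …dddddd[d]dAdddd…
[5] q3 h=19  …dddddd[d]Addddd…
[6] q1 h=18  …dddddd[d]dAdddd…
[7] q3 h=19  …dddddd[d]Addddd…
[8] q1 h=18  …dddddd[d]dAdddd…
[9] q3 h=19  …dddddd[d]Addddd…
[10] q1 h=18  …dddddd[d]dAdddd…
[11] q3 h=19  …dddddd[d]Addddd…
[12] q1 h=18  …dddddd[d]dAdddd…

1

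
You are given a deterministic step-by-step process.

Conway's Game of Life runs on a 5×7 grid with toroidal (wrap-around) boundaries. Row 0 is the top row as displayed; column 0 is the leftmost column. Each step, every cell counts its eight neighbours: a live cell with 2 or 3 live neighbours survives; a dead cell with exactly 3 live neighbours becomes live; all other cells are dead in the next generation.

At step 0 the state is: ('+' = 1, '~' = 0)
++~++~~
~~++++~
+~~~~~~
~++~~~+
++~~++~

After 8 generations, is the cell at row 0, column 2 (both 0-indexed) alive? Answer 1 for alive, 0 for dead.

step 0: ++~++~~
~~++++~
+~~~~~~
~++~~~+
++~~++~
step 1: +~~~~~~
+~+~~++
+~~~+++
~~+~~++
~~~~++~
step 2: ++~~+~~
~~~~+~~
~~~++~~
+~~+~~~
~~~~++~
step 3: ~~~++~~
~~~~++~
~~~++~~
~~~+~+~
++~++++
step 4: +~+~~~~
~~~~~+~
~~~+~~~
+~~~~~~
+~~~~~+
step 5: ++~~~~~
~~~~~~~
~~~~~~~
+~~~~~+
+~~~~~+
step 6: ++~~~~+
~~~~~~~
~~~~~~~
+~~~~~+
~~~~~~~
step 7: +~~~~~~
+~~~~~~
~~~~~~~
~~~~~~~
~+~~~~~
step 8: ++~~~~~
~~~~~~~
~~~~~~~
~~~~~~~
~~~~~~~

0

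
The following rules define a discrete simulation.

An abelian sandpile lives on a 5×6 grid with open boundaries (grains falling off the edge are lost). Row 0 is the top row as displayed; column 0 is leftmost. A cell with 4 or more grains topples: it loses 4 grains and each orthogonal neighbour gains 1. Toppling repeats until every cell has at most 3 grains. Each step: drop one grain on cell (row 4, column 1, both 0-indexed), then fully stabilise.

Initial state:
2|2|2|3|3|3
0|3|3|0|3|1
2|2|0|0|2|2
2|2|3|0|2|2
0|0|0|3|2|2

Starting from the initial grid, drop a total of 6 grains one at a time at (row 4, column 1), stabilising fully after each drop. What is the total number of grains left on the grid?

56

gen 0: 2|2|2|3|3|3
0|3|3|0|3|1
2|2|0|0|2|2
2|2|3|0|2|2
0|0|0|3|2|2
gen 1: 2|2|2|3|3|3
0|3|3|0|3|1
2|2|0|0|2|2
2|2|3|0|2|2
0|1|0|3|2|2
gen 2: 2|2|2|3|3|3
0|3|3|0|3|1
2|2|0|0|2|2
2|2|3|0|2|2
0|2|0|3|2|2
gen 3: 2|2|2|3|3|3
0|3|3|0|3|1
2|2|0|0|2|2
2|2|3|0|2|2
0|3|0|3|2|2
gen 4: 2|2|2|3|3|3
0|3|3|0|3|1
2|2|0|0|2|2
2|3|3|0|2|2
1|0|1|3|2|2
gen 5: 2|2|2|3|3|3
0|3|3|0|3|1
2|2|0|0|2|2
2|3|3|0|2|2
1|1|1|3|2|2
gen 6: 2|2|2|3|3|3
0|3|3|0|3|1
2|2|0|0|2|2
2|3|3|0|2|2
1|2|1|3|2|2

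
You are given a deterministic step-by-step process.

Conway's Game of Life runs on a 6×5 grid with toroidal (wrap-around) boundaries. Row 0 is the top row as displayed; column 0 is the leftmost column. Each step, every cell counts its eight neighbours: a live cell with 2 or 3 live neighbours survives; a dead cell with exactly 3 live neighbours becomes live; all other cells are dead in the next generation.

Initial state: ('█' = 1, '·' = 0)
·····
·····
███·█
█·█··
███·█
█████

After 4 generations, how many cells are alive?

t=0: ·····
·····
███·█
█·█··
███·█
█████
t=1: █████
██···
█·███
·····
·····
·····
t=2: ··███
·····
█·███
···██
·····
█████
t=3: ·····
██···
█·█··
█·█··
·█···
██···
t=4: ·····
██···
█·█·█
█·█··
··█··
██···

10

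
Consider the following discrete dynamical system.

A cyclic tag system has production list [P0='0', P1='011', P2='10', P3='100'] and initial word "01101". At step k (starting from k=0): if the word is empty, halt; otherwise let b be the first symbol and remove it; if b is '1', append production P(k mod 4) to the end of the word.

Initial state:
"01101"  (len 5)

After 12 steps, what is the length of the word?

gen 0: "01101"  (len 5)
gen 1: "1101"  (len 4)
gen 2: "101011"  (len 6)
gen 3: "0101110"  (len 7)
gen 4: "101110"  (len 6)
gen 5: "011100"  (len 6)
gen 6: "11100"  (len 5)
gen 7: "110010"  (len 6)
gen 8: "10010100"  (len 8)
gen 9: "00101000"  (len 8)
gen 10: "0101000"  (len 7)
gen 11: "101000"  (len 6)
gen 12: "01000100"  (len 8)

8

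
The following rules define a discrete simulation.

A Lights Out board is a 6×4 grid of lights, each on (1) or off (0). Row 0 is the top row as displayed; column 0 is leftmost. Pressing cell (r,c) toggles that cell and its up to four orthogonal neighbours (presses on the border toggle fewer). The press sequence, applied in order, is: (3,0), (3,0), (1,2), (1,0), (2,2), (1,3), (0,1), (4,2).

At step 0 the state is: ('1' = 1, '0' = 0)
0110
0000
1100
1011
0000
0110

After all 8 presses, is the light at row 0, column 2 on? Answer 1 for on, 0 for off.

1

t=0: 0110
0000
1100
1011
0000
0110
t=1: 0110
0000
0100
0111
1000
0110
t=2: 0110
0000
1100
1011
0000
0110
t=3: 0100
0111
1110
1011
0000
0110
t=4: 1100
1011
0110
1011
0000
0110
t=5: 1100
1001
0001
1001
0000
0110
t=6: 1101
1010
0000
1001
0000
0110
t=7: 0011
1110
0000
1001
0000
0110
t=8: 0011
1110
0000
1011
0111
0100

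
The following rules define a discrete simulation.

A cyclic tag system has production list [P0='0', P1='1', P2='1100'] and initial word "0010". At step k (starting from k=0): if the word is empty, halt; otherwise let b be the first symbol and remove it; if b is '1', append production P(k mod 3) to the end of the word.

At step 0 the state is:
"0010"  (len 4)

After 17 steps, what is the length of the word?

[0] "0010"  (len 4)
[1] "010"  (len 3)
[2] "10"  (len 2)
[3] "01100"  (len 5)
[4] "1100"  (len 4)
[5] "1001"  (len 4)
[6] "0011100"  (len 7)
[7] "011100"  (len 6)
[8] "11100"  (len 5)
[9] "11001100"  (len 8)
[10] "10011000"  (len 8)
[11] "00110001"  (len 8)
[12] "0110001"  (len 7)
[13] "110001"  (len 6)
[14] "100011"  (len 6)
[15] "000111100"  (len 9)
[16] "00111100"  (len 8)
[17] "0111100"  (len 7)

7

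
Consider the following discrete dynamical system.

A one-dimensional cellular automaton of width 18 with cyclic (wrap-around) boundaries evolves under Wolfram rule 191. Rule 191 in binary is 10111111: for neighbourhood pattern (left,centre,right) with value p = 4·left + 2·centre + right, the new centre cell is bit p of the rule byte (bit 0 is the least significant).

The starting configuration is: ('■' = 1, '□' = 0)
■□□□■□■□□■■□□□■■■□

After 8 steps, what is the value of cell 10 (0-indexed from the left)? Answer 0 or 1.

step 0: ■□□□■□■□□■■□□□■■■□
step 1: ■■■■■■■■■■□■■■■■□■
step 2: ■■■■■■■■■□■■■■■□■■
step 3: ■■■■■■■■□■■■■■□■■■
step 4: ■■■■■■■□■■■■■□■■■■
step 5: ■■■■■■□■■■■■□■■■■■
step 6: ■■■■■□■■■■■□■■■■■■
step 7: ■■■■□■■■■■□■■■■■■■
step 8: ■■■□■■■■■□■■■■■■■■

1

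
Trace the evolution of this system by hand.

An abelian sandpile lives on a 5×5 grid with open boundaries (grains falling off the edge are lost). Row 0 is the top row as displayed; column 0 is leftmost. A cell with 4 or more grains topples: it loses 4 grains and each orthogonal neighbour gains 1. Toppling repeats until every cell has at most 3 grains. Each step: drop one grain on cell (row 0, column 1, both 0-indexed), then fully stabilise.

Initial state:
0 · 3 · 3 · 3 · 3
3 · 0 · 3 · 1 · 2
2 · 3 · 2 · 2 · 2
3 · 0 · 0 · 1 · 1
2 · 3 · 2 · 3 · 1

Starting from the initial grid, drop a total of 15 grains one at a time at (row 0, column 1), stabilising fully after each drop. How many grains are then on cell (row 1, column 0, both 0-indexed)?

k=0  0 · 3 · 3 · 3 · 3
3 · 0 · 3 · 1 · 2
2 · 3 · 2 · 2 · 2
3 · 0 · 0 · 1 · 1
2 · 3 · 2 · 3 · 1
k=1  1 · 1 · 2 · 1 · 0
3 · 2 · 0 · 3 · 3
2 · 3 · 3 · 2 · 2
3 · 0 · 0 · 1 · 1
2 · 3 · 2 · 3 · 1
k=2  1 · 2 · 2 · 1 · 0
3 · 2 · 0 · 3 · 3
2 · 3 · 3 · 2 · 2
3 · 0 · 0 · 1 · 1
2 · 3 · 2 · 3 · 1
k=3  1 · 3 · 2 · 1 · 0
3 · 2 · 0 · 3 · 3
2 · 3 · 3 · 2 · 2
3 · 0 · 0 · 1 · 1
2 · 3 · 2 · 3 · 1
k=4  2 · 0 · 3 · 1 · 0
3 · 3 · 0 · 3 · 3
2 · 3 · 3 · 2 · 2
3 · 0 · 0 · 1 · 1
2 · 3 · 2 · 3 · 1
k=5  2 · 1 · 3 · 1 · 0
3 · 3 · 0 · 3 · 3
2 · 3 · 3 · 2 · 2
3 · 0 · 0 · 1 · 1
2 · 3 · 2 · 3 · 1
k=6  2 · 2 · 3 · 1 · 0
3 · 3 · 0 · 3 · 3
2 · 3 · 3 · 2 · 2
3 · 0 · 0 · 1 · 1
2 · 3 · 2 · 3 · 1
k=7  2 · 3 · 3 · 1 · 0
3 · 3 · 0 · 3 · 3
2 · 3 · 3 · 2 · 2
3 · 0 · 0 · 1 · 1
2 · 3 · 2 · 3 · 1
k=8  0 · 3 · 0 · 2 · 0
2 · 2 · 3 · 3 · 3
1 · 2 · 0 · 3 · 2
0 · 2 · 1 · 1 · 1
3 · 3 · 2 · 3 · 1
k=9  1 · 0 · 1 · 2 · 0
2 · 3 · 3 · 3 · 3
1 · 2 · 0 · 3 · 2
0 · 2 · 1 · 1 · 1
3 · 3 · 2 · 3 · 1
k=10  1 · 1 · 1 · 2 · 0
2 · 3 · 3 · 3 · 3
1 · 2 · 0 · 3 · 2
0 · 2 · 1 · 1 · 1
3 · 3 · 2 · 3 · 1
k=11  1 · 2 · 1 · 2 · 0
2 · 3 · 3 · 3 · 3
1 · 2 · 0 · 3 · 2
0 · 2 · 1 · 1 · 1
3 · 3 · 2 · 3 · 1
k=12  1 · 3 · 1 · 2 · 0
2 · 3 · 3 · 3 · 3
1 · 2 · 0 · 3 · 2
0 · 2 · 1 · 1 · 1
3 · 3 · 2 · 3 · 1
k=13  2 · 1 · 3 · 3 · 1
3 · 1 · 1 · 2 · 1
1 · 3 · 2 · 1 · 0
0 · 2 · 1 · 2 · 2
3 · 3 · 2 · 3 · 1
k=14  2 · 2 · 3 · 3 · 1
3 · 1 · 1 · 2 · 1
1 · 3 · 2 · 1 · 0
0 · 2 · 1 · 2 · 2
3 · 3 · 2 · 3 · 1
k=15  2 · 3 · 3 · 3 · 1
3 · 1 · 1 · 2 · 1
1 · 3 · 2 · 1 · 0
0 · 2 · 1 · 2 · 2
3 · 3 · 2 · 3 · 1

3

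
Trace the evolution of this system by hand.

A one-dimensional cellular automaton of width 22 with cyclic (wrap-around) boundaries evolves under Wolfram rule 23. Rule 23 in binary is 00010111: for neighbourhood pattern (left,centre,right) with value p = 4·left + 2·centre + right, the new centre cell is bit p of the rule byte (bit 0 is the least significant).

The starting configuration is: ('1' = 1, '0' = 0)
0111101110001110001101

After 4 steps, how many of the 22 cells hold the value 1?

16

[0] 0111101110001110001101
[1] 0000000001110001110001
[2] 1111111110001110001111
[3] 0000000001110001110000
[4] 1111111110001110001111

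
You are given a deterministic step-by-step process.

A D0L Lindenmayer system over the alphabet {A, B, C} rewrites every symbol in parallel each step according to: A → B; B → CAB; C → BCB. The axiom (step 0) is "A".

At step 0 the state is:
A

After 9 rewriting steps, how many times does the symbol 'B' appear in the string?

1156

t=0: A
t=1: B
t=2: CAB
t=3: BCBBCAB
t=4: CABBCBCABCABBCBBCAB
t=5: BCBBCABCABBCBCABBCBBCABBCBBCABCABBCBCABCABBCBBCAB
t=6: CABBCBCABCABBCBBCABBCBBCABCABBCBCABBCBBCABCABBCBCABCABBCBB…ABBCBBCABBCBBCABCABBCBCABBCBBCABBCBBCABCABBCBCABCABBCBBCAB  (len 129)
t=7: BCBBCABCABBCBCABBCBBCABBCBBCABCABBCBCABCABBCBBCABCABBCBCAB…ABBCBBCABBCBBCABCABBCBCABBCBBCABBCBBCABCABBCBCABCABBCBBCAB  (len 337)
t=8: CABBCBCABCABBCBBCABBCBBCABCABBCBCABBCBBCABCABBCBCABCABBCBB…ABBCBBCABBCBBCABCABBCBCABBCBBCABBCBBCABCABBCBCABCABBCBBCAB  (len 883)
t=9: BCBBCABCABBCBCABBCBBCABBCBBCABCABBCBCABCABBCBBCABCABBCBCAB…ABBCBBCABBCBBCABCABBCBCABBCBBCABBCBBCABCABBCBCABCABBCBBCAB  (len 2311)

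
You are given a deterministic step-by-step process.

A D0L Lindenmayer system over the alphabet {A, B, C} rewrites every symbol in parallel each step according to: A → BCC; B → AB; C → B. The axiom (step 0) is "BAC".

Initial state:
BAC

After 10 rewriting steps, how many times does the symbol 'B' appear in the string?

gen 0: BAC
gen 1: ABBCCB
gen 2: BCCABABBBAB
gen 3: ABBBBCCABBCCABABABBCCAB
gen 4: BCCABABABABBBBCCABABBBBCCABBCCABBCCABABBBBCCAB
gen 5: ABBBBCCABBCCABBCCABBCCABABABABBBBCCABBCCABABABABBBBCCABABBBBCCABABBBBCCABBCCABABABABBBBCCAB
gen 6: BCCABABABABBBBCCABABBBBCCABABBBBCCABABBBBCCABBCCABBCCABBCC…CABBCCABABABABBBBCCABABBBBCCABBCCABBCCABBCCABABABABBBBCCAB  (len 183)
gen 7: ABBBBCCABBCCABBCCABBCCABABABABBBBCCABBCCABABABABBBBCCABBCC…CABABBBBCCABABBBBCCABABBBBCCABBCCABBCCABBCCABABABABBBBCCAB  (len 366)
gen 8: BCCABABABABBBBCCABABBBBCCABABBBBCCABABBBBCCABBCCABBCCABBCC…CABABBBBCCABABBBBCCABABBBBCCABBCCABBCCABBCCABABABABBBBCCAB  (len 731)
gen 9: ABBBBCCABBCCABBCCABBCCABABABABBBBCCABBCCABABABABBBBCCABBCC…CABABBBBCCABABBBBCCABABBBBCCABBCCABBCCABBCCABABABABBBBCCAB  (len 1463)
gen 10: BCCABABABABBBBCCABABBBBCCABABBBBCCABABBBBCCABBCCABBCCABBCC…CABABBBBCCABABBBBCCABABBBBCCABBCCABBCCABBCCABABABABBBBCCAB  (len 2926)

1463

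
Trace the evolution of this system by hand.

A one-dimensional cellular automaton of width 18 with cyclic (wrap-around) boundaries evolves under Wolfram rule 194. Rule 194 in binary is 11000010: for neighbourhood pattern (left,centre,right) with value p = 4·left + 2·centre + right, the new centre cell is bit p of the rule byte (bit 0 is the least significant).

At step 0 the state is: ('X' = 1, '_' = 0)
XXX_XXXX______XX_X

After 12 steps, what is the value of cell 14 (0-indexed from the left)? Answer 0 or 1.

0

step 0: XXX_XXXX______XX_X
step 1: XXX__XXX_____X_X__
step 2: _XX_X_XX____X____X
step 3: __X____X___X____X_
step 4: _X____X___X____X__
step 5: X____X___X____X___
step 6: ____X___X____X___X
step 7: ___X___X____X___X_
step 8: __X___X____X___X__
step 9: _X___X____X___X___
step 10: X___X____X___X____
step 11: ___X____X___X____X
step 12: __X____X___X____X_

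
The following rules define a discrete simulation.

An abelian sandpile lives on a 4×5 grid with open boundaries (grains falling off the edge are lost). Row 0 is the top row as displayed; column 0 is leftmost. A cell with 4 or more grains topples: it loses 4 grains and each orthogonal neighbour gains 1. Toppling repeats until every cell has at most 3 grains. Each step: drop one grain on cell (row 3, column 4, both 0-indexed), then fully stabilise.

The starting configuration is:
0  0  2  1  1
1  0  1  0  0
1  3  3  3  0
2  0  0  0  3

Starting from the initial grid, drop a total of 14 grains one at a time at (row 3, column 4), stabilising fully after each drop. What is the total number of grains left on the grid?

25

0) 0  0  2  1  1
1  0  1  0  0
1  3  3  3  0
2  0  0  0  3
1) 0  0  2  1  1
1  0  1  0  0
1  3  3  3  1
2  0  0  1  0
2) 0  0  2  1  1
1  0  1  0  0
1  3  3  3  1
2  0  0  1  1
3) 0  0  2  1  1
1  0  1  0  0
1  3  3  3  1
2  0  0  1  2
4) 0  0  2  1  1
1  0  1  0  0
1  3  3  3  1
2  0  0  1  3
5) 0  0  2  1  1
1  0  1  0  0
1  3  3  3  2
2  0  0  2  0
6) 0  0  2  1  1
1  0  1  0  0
1  3  3  3  2
2  0  0  2  1
7) 0  0  2  1  1
1  0  1  0  0
1  3  3  3  2
2  0  0  2  2
8) 0  0  2  1  1
1  0  1  0  0
1  3  3  3  2
2  0  0  2  3
9) 0  0  2  1  1
1  0  1  0  0
1  3  3  3  3
2  0  0  3  0
10) 0  0  2  1  1
1  0  1  0  0
1  3  3  3  3
2  0  0  3  1
11) 0  0  2  1  1
1  0  1  0  0
1  3  3  3  3
2  0  0  3  2
12) 0  0  2  1  1
1  0  1  0  0
1  3  3  3  3
2  0  0  3  3
13) 0  0  2  1  1
1  1  2  1  1
2  0  1  2  1
2  1  2  1  2
14) 0  0  2  1  1
1  1  2  1  1
2  0  1  2  1
2  1  2  1  3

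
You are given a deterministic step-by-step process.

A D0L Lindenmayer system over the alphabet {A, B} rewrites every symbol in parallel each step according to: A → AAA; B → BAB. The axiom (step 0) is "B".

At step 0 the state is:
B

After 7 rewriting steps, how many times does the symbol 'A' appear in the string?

t=0: B
t=1: BAB
t=2: BABAAABAB
t=3: BABAAABABAAAAAAAAABABAAABAB
t=4: BABAAABABAAAAAAAAABABAAABABAAAAAAAAAAAAAAAAAAAAAAAAAAABABAAABABAAAAAAAAABABAAABAB
t=5: BABAAABABAAAAAAAAABABAAABABAAAAAAAAAAAAAAAAAAAAAAAAAAABABA…ABABAAAAAAAAAAAAAAAAAAAAAAAAAAABABAAABABAAAAAAAAABABAAABAB  (len 243)
t=6: BABAAABABAAAAAAAAABABAAABABAAAAAAAAAAAAAAAAAAAAAAAAAAABABA…ABABAAAAAAAAAAAAAAAAAAAAAAAAAAABABAAABABAAAAAAAAABABAAABAB  (len 729)
t=7: BABAAABABAAAAAAAAABABAAABABAAAAAAAAAAAAAAAAAAAAAAAAAAABABA…ABABAAAAAAAAAAAAAAAAAAAAAAAAAAABABAAABABAAAAAAAAABABAAABAB  (len 2187)

2059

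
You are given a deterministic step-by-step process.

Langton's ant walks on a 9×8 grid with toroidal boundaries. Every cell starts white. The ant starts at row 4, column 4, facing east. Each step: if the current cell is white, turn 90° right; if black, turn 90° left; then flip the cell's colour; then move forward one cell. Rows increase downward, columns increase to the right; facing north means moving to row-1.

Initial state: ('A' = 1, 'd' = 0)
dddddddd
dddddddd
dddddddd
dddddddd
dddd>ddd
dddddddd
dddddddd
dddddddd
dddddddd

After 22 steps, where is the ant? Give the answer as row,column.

1,3

gen 0: dddddddd
dddddddd
dddddddd
dddddddd
dddd>ddd
dddddddd
dddddddd
dddddddd
dddddddd
gen 1: dddddddd
dddddddd
dddddddd
dddddddd
ddddAddd
ddddvddd
dddddddd
dddddddd
dddddddd
gen 2: dddddddd
dddddddd
dddddddd
dddddddd
ddddAddd
ddd<Addd
dddddddd
dddddddd
dddddddd
gen 3: dddddddd
dddddddd
dddddddd
dddddddd
ddd^Addd
dddAAddd
dddddddd
dddddddd
dddddddd
gen 4: dddddddd
dddddddd
dddddddd
dddddddd
dddA>ddd
dddAAddd
dddddddd
dddddddd
dddddddd
gen 5: dddddddd
dddddddd
dddddddd
dddd^ddd
dddAdddd
dddAAddd
dddddddd
dddddddd
dddddddd
gen 6: dddddddd
dddddddd
dddddddd
ddddA>dd
dddAdddd
dddAAddd
dddddddd
dddddddd
dddddddd
gen 7: dddddddd
dddddddd
dddddddd
ddddAAdd
dddAdvdd
dddAAddd
dddddddd
dddddddd
dddddddd
gen 8: dddddddd
dddddddd
dddddddd
ddddAAdd
dddA<Add
dddAAddd
dddddddd
dddddddd
dddddddd
gen 9: dddddddd
dddddddd
dddddddd
dddd^Add
dddAAAdd
dddAAddd
dddddddd
dddddddd
dddddddd
gen 10: dddddddd
dddddddd
dddddddd
ddd<dAdd
dddAAAdd
dddAAddd
dddddddd
dddddddd
dddddddd
gen 11: dddddddd
dddddddd
ddd^dddd
dddAdAdd
dddAAAdd
dddAAddd
dddddddd
dddddddd
dddddddd
gen 12: dddddddd
dddddddd
dddA>ddd
dddAdAdd
dddAAAdd
dddAAddd
dddddddd
dddddddd
dddddddd
gen 13: dddddddd
dddddddd
dddAAddd
dddAvAdd
dddAAAdd
dddAAddd
dddddddd
dddddddd
dddddddd
gen 14: dddddddd
dddddddd
dddAAddd
ddd<AAdd
dddAAAdd
dddAAddd
dddddddd
dddddddd
dddddddd
gen 15: dddddddd
dddddddd
dddAAddd
ddddAAdd
dddvAAdd
dddAAddd
dddddddd
dddddddd
dddddddd
gen 16: dddddddd
dddddddd
dddAAddd
ddddAAdd
dddd>Add
dddAAddd
dddddddd
dddddddd
dddddddd
gen 17: dddddddd
dddddddd
dddAAddd
dddd^Add
dddddAdd
dddAAddd
dddddddd
dddddddd
dddddddd
gen 18: dddddddd
dddddddd
dddAAddd
ddd<dAdd
dddddAdd
dddAAddd
dddddddd
dddddddd
dddddddd
gen 19: dddddddd
dddddddd
ddd^Addd
dddAdAdd
dddddAdd
dddAAddd
dddddddd
dddddddd
dddddddd
gen 20: dddddddd
dddddddd
dd<dAddd
dddAdAdd
dddddAdd
dddAAddd
dddddddd
dddddddd
dddddddd
gen 21: dddddddd
dd^ddddd
ddAdAddd
dddAdAdd
dddddAdd
dddAAddd
dddddddd
dddddddd
dddddddd
gen 22: dddddddd
ddA>dddd
ddAdAddd
dddAdAdd
dddddAdd
dddAAddd
dddddddd
dddddddd
dddddddd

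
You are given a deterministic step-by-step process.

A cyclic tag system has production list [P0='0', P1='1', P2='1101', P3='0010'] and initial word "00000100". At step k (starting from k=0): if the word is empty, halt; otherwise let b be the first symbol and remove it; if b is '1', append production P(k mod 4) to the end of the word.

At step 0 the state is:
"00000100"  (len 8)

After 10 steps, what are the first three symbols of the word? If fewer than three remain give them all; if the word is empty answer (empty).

(empty)

[0] "00000100"  (len 8)
[1] "0000100"  (len 7)
[2] "000100"  (len 6)
[3] "00100"  (len 5)
[4] "0100"  (len 4)
[5] "100"  (len 3)
[6] "001"  (len 3)
[7] "01"  (len 2)
[8] "1"  (len 1)
[9] "0"  (len 1)
[10] (halted — word empty)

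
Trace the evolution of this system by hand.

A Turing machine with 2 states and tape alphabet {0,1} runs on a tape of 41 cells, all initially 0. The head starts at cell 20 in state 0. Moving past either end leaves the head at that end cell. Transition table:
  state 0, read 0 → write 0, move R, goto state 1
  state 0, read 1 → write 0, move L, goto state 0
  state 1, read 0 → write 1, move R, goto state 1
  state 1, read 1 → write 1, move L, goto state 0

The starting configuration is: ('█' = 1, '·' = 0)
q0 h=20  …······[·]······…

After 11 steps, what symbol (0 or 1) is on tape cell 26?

0) q0 h=20  …······[·]······…
1) q1 h=21  …······[·]······…
2) q1 h=22  …·····█[·]······…
3) q1 h=23  …····██[·]······…
4) q1 h=24  …···███[·]······…
5) q1 h=25  …··████[·]······…
6) q1 h=26  …·█████[·]······…
7) q1 h=27  …██████[·]······…
8) q1 h=28  …██████[·]······…
9) q1 h=29  …██████[·]······…
10) q1 h=30  …██████[·]······…
11) q1 h=31  …██████[·]······…

1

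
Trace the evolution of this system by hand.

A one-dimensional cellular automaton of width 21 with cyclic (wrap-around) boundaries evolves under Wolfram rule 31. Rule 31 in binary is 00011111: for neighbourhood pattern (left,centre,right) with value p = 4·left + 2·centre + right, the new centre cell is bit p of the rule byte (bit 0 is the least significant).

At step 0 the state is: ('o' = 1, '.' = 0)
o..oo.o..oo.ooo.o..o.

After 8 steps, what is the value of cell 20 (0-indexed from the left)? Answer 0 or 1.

0

k=0  o..oo.o..oo.ooo.o..o.
k=1  oooo..oooo..o...oooo.
k=2  o...ooo...ooooooo....
k=3  ooooo..oooo......oooo
k=4  .....ooo...ooooooo...
k=5  oooooo..oooo......ooo
k=6  ......ooo...ooooooo..
k=7  ooooooo..oooo......oo
k=8  .......ooo...ooooooo.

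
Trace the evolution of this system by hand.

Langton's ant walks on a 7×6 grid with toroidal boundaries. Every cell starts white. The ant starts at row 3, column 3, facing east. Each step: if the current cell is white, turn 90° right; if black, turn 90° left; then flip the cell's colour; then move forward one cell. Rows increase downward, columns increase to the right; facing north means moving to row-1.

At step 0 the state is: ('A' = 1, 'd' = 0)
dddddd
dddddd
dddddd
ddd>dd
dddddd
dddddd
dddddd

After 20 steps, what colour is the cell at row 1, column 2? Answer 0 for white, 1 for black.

0

[0] dddddd
dddddd
dddddd
ddd>dd
dddddd
dddddd
dddddd
[1] dddddd
dddddd
dddddd
dddAdd
dddvdd
dddddd
dddddd
[2] dddddd
dddddd
dddddd
dddAdd
dd<Add
dddddd
dddddd
[3] dddddd
dddddd
dddddd
dd^Add
ddAAdd
dddddd
dddddd
[4] dddddd
dddddd
dddddd
ddA>dd
ddAAdd
dddddd
dddddd
[5] dddddd
dddddd
ddd^dd
ddAddd
ddAAdd
dddddd
dddddd
[6] dddddd
dddddd
dddA>d
ddAddd
ddAAdd
dddddd
dddddd
[7] dddddd
dddddd
dddAAd
ddAdvd
ddAAdd
dddddd
dddddd
[8] dddddd
dddddd
dddAAd
ddA<Ad
ddAAdd
dddddd
dddddd
[9] dddddd
dddddd
ddd^Ad
ddAAAd
ddAAdd
dddddd
dddddd
[10] dddddd
dddddd
dd<dAd
ddAAAd
ddAAdd
dddddd
dddddd
[11] dddddd
dd^ddd
ddAdAd
ddAAAd
ddAAdd
dddddd
dddddd
[12] dddddd
ddA>dd
ddAdAd
ddAAAd
ddAAdd
dddddd
dddddd
[13] dddddd
ddAAdd
ddAvAd
ddAAAd
ddAAdd
dddddd
dddddd
[14] dddddd
ddAAdd
dd<AAd
ddAAAd
ddAAdd
dddddd
dddddd
[15] dddddd
ddAAdd
dddAAd
ddvAAd
ddAAdd
dddddd
dddddd
[16] dddddd
ddAAdd
dddAAd
ddd>Ad
ddAAdd
dddddd
dddddd
[17] dddddd
ddAAdd
ddd^Ad
ddddAd
ddAAdd
dddddd
dddddd
[18] dddddd
ddAAdd
dd<dAd
ddddAd
ddAAdd
dddddd
dddddd
[19] dddddd
dd^Add
ddAdAd
ddddAd
ddAAdd
dddddd
dddddd
[20] dddddd
d<dAdd
ddAdAd
ddddAd
ddAAdd
dddddd
dddddd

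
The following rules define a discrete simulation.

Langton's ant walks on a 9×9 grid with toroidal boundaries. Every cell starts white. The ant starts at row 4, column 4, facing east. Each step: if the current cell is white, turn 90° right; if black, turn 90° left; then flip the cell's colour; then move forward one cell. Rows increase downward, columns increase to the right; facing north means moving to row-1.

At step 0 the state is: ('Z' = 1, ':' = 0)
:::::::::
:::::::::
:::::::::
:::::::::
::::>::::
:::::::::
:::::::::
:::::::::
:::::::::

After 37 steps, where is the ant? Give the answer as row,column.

3,0

k=0  :::::::::
:::::::::
:::::::::
:::::::::
::::>::::
:::::::::
:::::::::
:::::::::
:::::::::
k=1  :::::::::
:::::::::
:::::::::
:::::::::
::::Z::::
::::v::::
:::::::::
:::::::::
:::::::::
k=2  :::::::::
:::::::::
:::::::::
:::::::::
::::Z::::
:::<Z::::
:::::::::
:::::::::
:::::::::
k=3  :::::::::
:::::::::
:::::::::
:::::::::
:::^Z::::
:::ZZ::::
:::::::::
:::::::::
:::::::::
k=4  :::::::::
:::::::::
:::::::::
:::::::::
:::Z>::::
:::ZZ::::
:::::::::
:::::::::
:::::::::
k=5  :::::::::
:::::::::
:::::::::
::::^::::
:::Z:::::
:::ZZ::::
:::::::::
:::::::::
:::::::::
k=6  :::::::::
:::::::::
:::::::::
::::Z>:::
:::Z:::::
:::ZZ::::
:::::::::
:::::::::
:::::::::
k=7  :::::::::
:::::::::
:::::::::
::::ZZ:::
:::Z:v:::
:::ZZ::::
:::::::::
:::::::::
:::::::::
k=8  :::::::::
:::::::::
:::::::::
::::ZZ:::
:::Z<Z:::
:::ZZ::::
:::::::::
:::::::::
:::::::::
k=9  :::::::::
:::::::::
:::::::::
::::^Z:::
:::ZZZ:::
:::ZZ::::
:::::::::
:::::::::
:::::::::
k=10  :::::::::
:::::::::
:::::::::
:::<:Z:::
:::ZZZ:::
:::ZZ::::
:::::::::
:::::::::
:::::::::
k=11  :::::::::
:::::::::
:::^:::::
:::Z:Z:::
:::ZZZ:::
:::ZZ::::
:::::::::
:::::::::
:::::::::
k=12  :::::::::
:::::::::
:::Z>::::
:::Z:Z:::
:::ZZZ:::
:::ZZ::::
:::::::::
:::::::::
:::::::::
k=13  :::::::::
:::::::::
:::ZZ::::
:::ZvZ:::
:::ZZZ:::
:::ZZ::::
:::::::::
:::::::::
:::::::::
k=14  :::::::::
:::::::::
:::ZZ::::
:::<ZZ:::
:::ZZZ:::
:::ZZ::::
:::::::::
:::::::::
:::::::::
k=15  :::::::::
:::::::::
:::ZZ::::
::::ZZ:::
:::vZZ:::
:::ZZ::::
:::::::::
:::::::::
:::::::::
k=16  :::::::::
:::::::::
:::ZZ::::
::::ZZ:::
::::>Z:::
:::ZZ::::
:::::::::
:::::::::
:::::::::
k=17  :::::::::
:::::::::
:::ZZ::::
::::^Z:::
:::::Z:::
:::ZZ::::
:::::::::
:::::::::
:::::::::
k=18  :::::::::
:::::::::
:::ZZ::::
:::<:Z:::
:::::Z:::
:::ZZ::::
:::::::::
:::::::::
:::::::::
k=19  :::::::::
:::::::::
:::^Z::::
:::Z:Z:::
:::::Z:::
:::ZZ::::
:::::::::
:::::::::
:::::::::
k=20  :::::::::
:::::::::
::<:Z::::
:::Z:Z:::
:::::Z:::
:::ZZ::::
:::::::::
:::::::::
:::::::::
k=21  :::::::::
::^::::::
::Z:Z::::
:::Z:Z:::
:::::Z:::
:::ZZ::::
:::::::::
:::::::::
:::::::::
k=22  :::::::::
::Z>:::::
::Z:Z::::
:::Z:Z:::
:::::Z:::
:::ZZ::::
:::::::::
:::::::::
:::::::::
k=23  :::::::::
::ZZ:::::
::ZvZ::::
:::Z:Z:::
:::::Z:::
:::ZZ::::
:::::::::
:::::::::
:::::::::
k=24  :::::::::
::ZZ:::::
::<ZZ::::
:::Z:Z:::
:::::Z:::
:::ZZ::::
:::::::::
:::::::::
:::::::::
k=25  :::::::::
::ZZ:::::
:::ZZ::::
::vZ:Z:::
:::::Z:::
:::ZZ::::
:::::::::
:::::::::
:::::::::
k=26  :::::::::
::ZZ:::::
:::ZZ::::
:<ZZ:Z:::
:::::Z:::
:::ZZ::::
:::::::::
:::::::::
:::::::::
k=27  :::::::::
::ZZ:::::
:^:ZZ::::
:ZZZ:Z:::
:::::Z:::
:::ZZ::::
:::::::::
:::::::::
:::::::::
k=28  :::::::::
::ZZ:::::
:Z>ZZ::::
:ZZZ:Z:::
:::::Z:::
:::ZZ::::
:::::::::
:::::::::
:::::::::
k=29  :::::::::
::ZZ:::::
:ZZZZ::::
:ZvZ:Z:::
:::::Z:::
:::ZZ::::
:::::::::
:::::::::
:::::::::
k=30  :::::::::
::ZZ:::::
:ZZZZ::::
:Z:>:Z:::
:::::Z:::
:::ZZ::::
:::::::::
:::::::::
:::::::::
k=31  :::::::::
::ZZ:::::
:ZZ^Z::::
:Z:::Z:::
:::::Z:::
:::ZZ::::
:::::::::
:::::::::
:::::::::
k=32  :::::::::
::ZZ:::::
:Z<:Z::::
:Z:::Z:::
:::::Z:::
:::ZZ::::
:::::::::
:::::::::
:::::::::
k=33  :::::::::
::ZZ:::::
:Z::Z::::
:Zv::Z:::
:::::Z:::
:::ZZ::::
:::::::::
:::::::::
:::::::::
k=34  :::::::::
::ZZ:::::
:Z::Z::::
:<Z::Z:::
:::::Z:::
:::ZZ::::
:::::::::
:::::::::
:::::::::
k=35  :::::::::
::ZZ:::::
:Z::Z::::
::Z::Z:::
:v:::Z:::
:::ZZ::::
:::::::::
:::::::::
:::::::::
k=36  :::::::::
::ZZ:::::
:Z::Z::::
::Z::Z:::
<Z:::Z:::
:::ZZ::::
:::::::::
:::::::::
:::::::::
k=37  :::::::::
::ZZ:::::
:Z::Z::::
^:Z::Z:::
ZZ:::Z:::
:::ZZ::::
:::::::::
:::::::::
:::::::::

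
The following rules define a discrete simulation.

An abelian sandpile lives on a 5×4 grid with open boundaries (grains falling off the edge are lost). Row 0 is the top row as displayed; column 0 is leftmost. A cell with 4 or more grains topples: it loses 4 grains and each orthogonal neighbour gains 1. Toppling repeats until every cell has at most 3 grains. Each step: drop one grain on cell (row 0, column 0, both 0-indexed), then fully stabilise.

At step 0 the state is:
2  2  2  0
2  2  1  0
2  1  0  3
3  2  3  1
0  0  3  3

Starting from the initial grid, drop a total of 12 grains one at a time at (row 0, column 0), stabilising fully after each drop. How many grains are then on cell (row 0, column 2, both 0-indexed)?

gen 0: 2  2  2  0
2  2  1  0
2  1  0  3
3  2  3  1
0  0  3  3
gen 1: 3  2  2  0
2  2  1  0
2  1  0  3
3  2  3  1
0  0  3  3
gen 2: 0  3  2  0
3  2  1  0
2  1  0  3
3  2  3  1
0  0  3  3
gen 3: 1  3  2  0
3  2  1  0
2  1  0  3
3  2  3  1
0  0  3  3
gen 4: 2  3  2  0
3  2  1  0
2  1  0  3
3  2  3  1
0  0  3  3
gen 5: 3  3  2  0
3  2  1  0
2  1  0  3
3  2  3  1
0  0  3  3
gen 6: 2  1  3  0
1  0  2  0
3  2  0  3
3  2  3  1
0  0  3  3
gen 7: 3  1  3  0
1  0  2  0
3  2  0  3
3  2  3  1
0  0  3  3
gen 8: 0  2  3  0
2  0  2  0
3  2  0  3
3  2  3  1
0  0  3  3
gen 9: 1  2  3  0
2  0  2  0
3  2  0  3
3  2  3  1
0  0  3  3
gen 10: 2  2  3  0
2  0  2  0
3  2  0  3
3  2  3  1
0  0  3  3
gen 11: 3  2  3  0
2  0  2  0
3  2  0  3
3  2  3  1
0  0  3  3
gen 12: 0  3  3  0
3  0  2  0
3  2  0  3
3  2  3  1
0  0  3  3

3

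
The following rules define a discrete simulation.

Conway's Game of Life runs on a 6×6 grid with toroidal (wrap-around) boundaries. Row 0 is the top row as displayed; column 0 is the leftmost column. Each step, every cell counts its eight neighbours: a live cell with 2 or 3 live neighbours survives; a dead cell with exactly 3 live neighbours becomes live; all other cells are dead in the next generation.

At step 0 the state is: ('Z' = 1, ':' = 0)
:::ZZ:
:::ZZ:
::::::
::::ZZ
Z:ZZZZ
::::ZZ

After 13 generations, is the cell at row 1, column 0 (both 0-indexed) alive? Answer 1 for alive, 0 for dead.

0

gen 0: :::ZZ:
:::ZZ:
::::::
::::ZZ
Z:ZZZZ
::::ZZ
gen 1: ::::::
:::ZZ:
:::Z:Z
Z:::::
Z:::::
Z:Z:::
gen 2: :::Z::
:::ZZ:
:::Z:Z
Z::::Z
Z::::Z
:Z::::
gen 3: ::ZZZ:
::ZZ::
Z::Z:Z
::::::
:Z:::Z
Z:::::
gen 4: :ZZ:Z:
:Z:::Z
::ZZZ:
::::ZZ
Z:::::
ZZZZZZ
gen 5: ::::::
ZZ:::Z
Z:ZZ::
::::ZZ
::Z:::
::::Z:
gen 6: Z::::Z
ZZZ::Z
::ZZ::
:ZZ:ZZ
:::ZZZ
::::::
gen 7: :::::Z
::ZZZZ
::::::
ZZ:::Z
Z:ZZ:Z
Z:::::
gen 8: Z::Z:Z
:::ZZZ
:ZZZ::
:ZZ:ZZ
::Z:Z:
ZZ::Z:
gen 9: :ZZZ::
:Z:::Z
:Z::::
Z:::ZZ
::Z:Z:
ZZZ:Z:
gen 10: :::ZZZ
:Z::::
:Z::Z:
ZZ:ZZZ
::Z:Z:
Z:::ZZ
gen 11: :::Z::
Z:ZZ:Z
:Z:ZZ:
ZZ::::
::Z:::
Z:::::
gen 12: ZZZZZZ
ZZ:::Z
:::ZZ:
ZZ:Z::
Z:::::
::::::
gen 13: ::ZZZ:
::::::
:::ZZ:
ZZZZZZ
ZZ::::
::ZZZ:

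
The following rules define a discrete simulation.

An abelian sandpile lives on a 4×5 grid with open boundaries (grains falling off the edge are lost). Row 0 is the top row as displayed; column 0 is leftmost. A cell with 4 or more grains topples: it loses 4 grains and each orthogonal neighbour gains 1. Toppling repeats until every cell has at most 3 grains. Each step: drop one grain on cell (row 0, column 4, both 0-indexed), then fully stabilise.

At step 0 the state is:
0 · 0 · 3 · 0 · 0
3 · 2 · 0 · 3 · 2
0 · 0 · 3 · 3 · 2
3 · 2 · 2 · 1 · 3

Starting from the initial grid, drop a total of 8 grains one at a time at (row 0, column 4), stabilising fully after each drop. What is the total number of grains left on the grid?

gen 0: 0 · 0 · 3 · 0 · 0
3 · 2 · 0 · 3 · 2
0 · 0 · 3 · 3 · 2
3 · 2 · 2 · 1 · 3
gen 1: 0 · 0 · 3 · 0 · 1
3 · 2 · 0 · 3 · 2
0 · 0 · 3 · 3 · 2
3 · 2 · 2 · 1 · 3
gen 2: 0 · 0 · 3 · 0 · 2
3 · 2 · 0 · 3 · 2
0 · 0 · 3 · 3 · 2
3 · 2 · 2 · 1 · 3
gen 3: 0 · 0 · 3 · 0 · 3
3 · 2 · 0 · 3 · 2
0 · 0 · 3 · 3 · 2
3 · 2 · 2 · 1 · 3
gen 4: 0 · 0 · 3 · 1 · 0
3 · 2 · 0 · 3 · 3
0 · 0 · 3 · 3 · 2
3 · 2 · 2 · 1 · 3
gen 5: 0 · 0 · 3 · 1 · 1
3 · 2 · 0 · 3 · 3
0 · 0 · 3 · 3 · 2
3 · 2 · 2 · 1 · 3
gen 6: 0 · 0 · 3 · 1 · 2
3 · 2 · 0 · 3 · 3
0 · 0 · 3 · 3 · 2
3 · 2 · 2 · 1 · 3
gen 7: 0 · 0 · 3 · 1 · 3
3 · 2 · 0 · 3 · 3
0 · 0 · 3 · 3 · 2
3 · 2 · 2 · 1 · 3
gen 8: 0 · 0 · 3 · 3 · 1
3 · 2 · 2 · 1 · 2
0 · 1 · 0 · 2 · 1
3 · 2 · 3 · 3 · 0

32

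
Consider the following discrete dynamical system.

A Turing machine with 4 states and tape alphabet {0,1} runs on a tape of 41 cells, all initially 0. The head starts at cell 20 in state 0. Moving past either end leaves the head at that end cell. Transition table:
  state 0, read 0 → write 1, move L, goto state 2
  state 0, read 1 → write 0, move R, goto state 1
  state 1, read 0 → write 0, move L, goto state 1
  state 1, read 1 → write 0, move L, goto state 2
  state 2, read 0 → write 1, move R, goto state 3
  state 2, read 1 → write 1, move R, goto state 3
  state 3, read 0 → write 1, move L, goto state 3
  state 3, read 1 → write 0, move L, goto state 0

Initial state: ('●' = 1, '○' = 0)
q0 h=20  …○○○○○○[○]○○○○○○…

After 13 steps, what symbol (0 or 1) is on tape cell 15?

0

0) q0 h=20  …○○○○○○[○]○○○○○○…
1) q2 h=19  …○○○○○○[○]●○○○○○…
2) q3 h=20  …○○○○○●[●]○○○○○○…
3) q0 h=19  …○○○○○○[●]○○○○○○…
4) q1 h=20  …○○○○○○[○]○○○○○○…
5) q1 h=19  …○○○○○○[○]○○○○○○…
6) q1 h=18  …○○○○○○[○]○○○○○○…
7) q1 h=17  …○○○○○○[○]○○○○○○…
8) q1 h=16  …○○○○○○[○]○○○○○○…
9) q1 h=15  …○○○○○○[○]○○○○○○…
10) q1 h=14  …○○○○○○[○]○○○○○○…
11) q1 h=13  …○○○○○○[○]○○○○○○…
12) q1 h=12  …○○○○○○[○]○○○○○○…
13) q1 h=11  …○○○○○○[○]○○○○○○…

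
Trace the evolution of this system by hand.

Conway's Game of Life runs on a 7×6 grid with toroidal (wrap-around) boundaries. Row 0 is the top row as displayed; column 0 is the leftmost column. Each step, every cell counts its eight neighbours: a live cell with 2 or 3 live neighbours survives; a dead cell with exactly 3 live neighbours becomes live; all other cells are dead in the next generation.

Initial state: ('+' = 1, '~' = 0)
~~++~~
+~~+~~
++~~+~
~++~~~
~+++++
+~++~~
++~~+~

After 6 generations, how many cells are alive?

2

t=0: ~~++~~
+~~+~~
++~~+~
~++~~~
~+++++
+~++~~
++~~+~
t=1: +~++++
+~~+++
+~~+~+
~~~~~~
~~~~++
~~~~~~
+~~~++
t=2: ~~+~~~
~~~~~~
+~~+~~
+~~~~~
~~~~~~
+~~~~~
++~~~~
t=3: ~+~~~~
~~~~~~
~~~~~~
~~~~~~
~~~~~~
++~~~~
++~~~~
t=4: ++~~~~
~~~~~~
~~~~~~
~~~~~~
~~~~~~
++~~~~
~~+~~~
t=5: ~+~~~~
~~~~~~
~~~~~~
~~~~~~
~~~~~~
~+~~~~
~~+~~~
t=6: ~~~~~~
~~~~~~
~~~~~~
~~~~~~
~~~~~~
~~~~~~
~++~~~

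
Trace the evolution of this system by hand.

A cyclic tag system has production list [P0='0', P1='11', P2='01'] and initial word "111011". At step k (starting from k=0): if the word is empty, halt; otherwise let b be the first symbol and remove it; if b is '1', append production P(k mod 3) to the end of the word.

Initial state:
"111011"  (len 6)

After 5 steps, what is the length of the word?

gen 0: "111011"  (len 6)
gen 1: "110110"  (len 6)
gen 2: "1011011"  (len 7)
gen 3: "01101101"  (len 8)
gen 4: "1101101"  (len 7)
gen 5: "10110111"  (len 8)

8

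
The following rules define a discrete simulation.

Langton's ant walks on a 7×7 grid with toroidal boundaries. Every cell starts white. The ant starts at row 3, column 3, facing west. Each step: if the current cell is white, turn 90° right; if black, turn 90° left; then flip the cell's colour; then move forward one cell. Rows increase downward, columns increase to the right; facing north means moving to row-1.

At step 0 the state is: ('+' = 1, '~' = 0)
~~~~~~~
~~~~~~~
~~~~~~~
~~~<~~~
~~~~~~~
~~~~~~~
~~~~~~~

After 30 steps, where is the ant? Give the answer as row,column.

k=0  ~~~~~~~
~~~~~~~
~~~~~~~
~~~<~~~
~~~~~~~
~~~~~~~
~~~~~~~
k=1  ~~~~~~~
~~~~~~~
~~~^~~~
~~~+~~~
~~~~~~~
~~~~~~~
~~~~~~~
k=2  ~~~~~~~
~~~~~~~
~~~+>~~
~~~+~~~
~~~~~~~
~~~~~~~
~~~~~~~
k=3  ~~~~~~~
~~~~~~~
~~~++~~
~~~+v~~
~~~~~~~
~~~~~~~
~~~~~~~
k=4  ~~~~~~~
~~~~~~~
~~~++~~
~~~<+~~
~~~~~~~
~~~~~~~
~~~~~~~
k=5  ~~~~~~~
~~~~~~~
~~~++~~
~~~~+~~
~~~v~~~
~~~~~~~
~~~~~~~
k=6  ~~~~~~~
~~~~~~~
~~~++~~
~~~~+~~
~~<+~~~
~~~~~~~
~~~~~~~
k=7  ~~~~~~~
~~~~~~~
~~~++~~
~~^~+~~
~~++~~~
~~~~~~~
~~~~~~~
k=8  ~~~~~~~
~~~~~~~
~~~++~~
~~+>+~~
~~++~~~
~~~~~~~
~~~~~~~
k=9  ~~~~~~~
~~~~~~~
~~~++~~
~~+++~~
~~+v~~~
~~~~~~~
~~~~~~~
k=10  ~~~~~~~
~~~~~~~
~~~++~~
~~+++~~
~~+~>~~
~~~~~~~
~~~~~~~
k=11  ~~~~~~~
~~~~~~~
~~~++~~
~~+++~~
~~+~+~~
~~~~v~~
~~~~~~~
k=12  ~~~~~~~
~~~~~~~
~~~++~~
~~+++~~
~~+~+~~
~~~<+~~
~~~~~~~
k=13  ~~~~~~~
~~~~~~~
~~~++~~
~~+++~~
~~+^+~~
~~~++~~
~~~~~~~
k=14  ~~~~~~~
~~~~~~~
~~~++~~
~~+++~~
~~++>~~
~~~++~~
~~~~~~~
k=15  ~~~~~~~
~~~~~~~
~~~++~~
~~++^~~
~~++~~~
~~~++~~
~~~~~~~
k=16  ~~~~~~~
~~~~~~~
~~~++~~
~~+<~~~
~~++~~~
~~~++~~
~~~~~~~
k=17  ~~~~~~~
~~~~~~~
~~~++~~
~~+~~~~
~~+v~~~
~~~++~~
~~~~~~~
k=18  ~~~~~~~
~~~~~~~
~~~++~~
~~+~~~~
~~+~>~~
~~~++~~
~~~~~~~
k=19  ~~~~~~~
~~~~~~~
~~~++~~
~~+~~~~
~~+~+~~
~~~+v~~
~~~~~~~
k=20  ~~~~~~~
~~~~~~~
~~~++~~
~~+~~~~
~~+~+~~
~~~+~>~
~~~~~~~
k=21  ~~~~~~~
~~~~~~~
~~~++~~
~~+~~~~
~~+~+~~
~~~+~+~
~~~~~v~
k=22  ~~~~~~~
~~~~~~~
~~~++~~
~~+~~~~
~~+~+~~
~~~+~+~
~~~~<+~
k=23  ~~~~~~~
~~~~~~~
~~~++~~
~~+~~~~
~~+~+~~
~~~+^+~
~~~~++~
k=24  ~~~~~~~
~~~~~~~
~~~++~~
~~+~~~~
~~+~+~~
~~~++>~
~~~~++~
k=25  ~~~~~~~
~~~~~~~
~~~++~~
~~+~~~~
~~+~+^~
~~~++~~
~~~~++~
k=26  ~~~~~~~
~~~~~~~
~~~++~~
~~+~~~~
~~+~++>
~~~++~~
~~~~++~
k=27  ~~~~~~~
~~~~~~~
~~~++~~
~~+~~~~
~~+~+++
~~~++~v
~~~~++~
k=28  ~~~~~~~
~~~~~~~
~~~++~~
~~+~~~~
~~+~+++
~~~++<+
~~~~++~
k=29  ~~~~~~~
~~~~~~~
~~~++~~
~~+~~~~
~~+~+^+
~~~++++
~~~~++~
k=30  ~~~~~~~
~~~~~~~
~~~++~~
~~+~~~~
~~+~<~+
~~~++++
~~~~++~

4,4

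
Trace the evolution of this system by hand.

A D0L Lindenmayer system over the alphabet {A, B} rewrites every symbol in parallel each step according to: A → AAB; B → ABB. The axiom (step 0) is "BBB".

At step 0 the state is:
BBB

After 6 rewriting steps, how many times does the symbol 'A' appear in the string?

1092

t=0: BBB
t=1: ABBABBABB
t=2: AABABBABBAABABBABBAABABBABB
t=3: AABAABABBAABABBABBAABABBABBAABAABABBAABABBABBAABABBABBAABAABABBAABABBABBAABABBABB
t=4: AABAABABBAABAABABBAABABBABBAABAABABBAABABBABBAABABBABBAABA…BABBAABAABABBAABABBABBAABABBABBAABAABABBAABABBABBAABABBABB  (len 243)
t=5: AABAABABBAABAABABBAABABBABBAABAABABBAABAABABBAABABBABBAABA…BABBAABAABABBAABABBABBAABABBABBAABAABABBAABABBABBAABABBABB  (len 729)
t=6: AABAABABBAABAABABBAABABBABBAABAABABBAABAABABBAABABBABBAABA…BABBAABAABABBAABABBABBAABABBABBAABAABABBAABABBABBAABABBABB  (len 2187)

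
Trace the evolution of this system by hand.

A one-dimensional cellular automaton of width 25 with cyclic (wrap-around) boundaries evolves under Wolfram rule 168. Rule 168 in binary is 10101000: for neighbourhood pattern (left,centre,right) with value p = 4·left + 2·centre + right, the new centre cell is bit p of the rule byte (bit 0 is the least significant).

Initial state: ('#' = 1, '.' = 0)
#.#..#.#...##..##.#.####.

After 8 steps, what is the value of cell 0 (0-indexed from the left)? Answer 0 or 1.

t=0: #.#..#.#...##..##.#.####.
t=1: .#....#....#...#.#.####.#
t=2: #...............#.####.#.
t=3: .................####.#.#
t=4: .................###.#.#.
t=5: .................##.#.#..
t=6: .................#.#.#...
t=7: ..................#.#....
t=8: ...................#.....

0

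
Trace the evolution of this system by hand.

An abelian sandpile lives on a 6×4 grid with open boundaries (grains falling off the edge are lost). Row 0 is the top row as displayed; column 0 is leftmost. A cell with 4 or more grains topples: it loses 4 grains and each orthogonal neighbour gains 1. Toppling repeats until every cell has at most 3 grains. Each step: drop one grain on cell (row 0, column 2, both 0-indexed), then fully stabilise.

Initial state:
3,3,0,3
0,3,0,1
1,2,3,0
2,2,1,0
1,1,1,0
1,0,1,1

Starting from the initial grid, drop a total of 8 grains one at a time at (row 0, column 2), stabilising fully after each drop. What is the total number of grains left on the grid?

31

k=0  3,3,0,3
0,3,0,1
1,2,3,0
2,2,1,0
1,1,1,0
1,0,1,1
k=1  3,3,1,3
0,3,0,1
1,2,3,0
2,2,1,0
1,1,1,0
1,0,1,1
k=2  3,3,2,3
0,3,0,1
1,2,3,0
2,2,1,0
1,1,1,0
1,0,1,1
k=3  3,3,3,3
0,3,0,1
1,2,3,0
2,2,1,0
1,1,1,0
1,0,1,1
k=4  0,2,2,0
2,0,2,2
1,3,3,0
2,2,1,0
1,1,1,0
1,0,1,1
k=5  0,2,3,0
2,0,2,2
1,3,3,0
2,2,1,0
1,1,1,0
1,0,1,1
k=6  0,3,0,1
2,0,3,2
1,3,3,0
2,2,1,0
1,1,1,0
1,0,1,1
k=7  0,3,1,1
2,0,3,2
1,3,3,0
2,2,1,0
1,1,1,0
1,0,1,1
k=8  0,3,2,1
2,0,3,2
1,3,3,0
2,2,1,0
1,1,1,0
1,0,1,1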